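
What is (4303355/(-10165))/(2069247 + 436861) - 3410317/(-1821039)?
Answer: 1579428787877329/843458507802636 ≈ 1.8726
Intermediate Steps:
(4303355/(-10165))/(2069247 + 436861) - 3410317/(-1821039) = (4303355*(-1/10165))/2506108 - 3410317*(-1/1821039) = -860671/2033*1/2506108 + 3410317/1821039 = -860671/5094917564 + 3410317/1821039 = 1579428787877329/843458507802636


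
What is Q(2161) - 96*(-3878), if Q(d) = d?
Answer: 374449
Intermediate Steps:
Q(2161) - 96*(-3878) = 2161 - 96*(-3878) = 2161 + 372288 = 374449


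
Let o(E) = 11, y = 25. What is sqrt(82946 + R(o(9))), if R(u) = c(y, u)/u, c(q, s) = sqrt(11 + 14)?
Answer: 3*sqrt(1115169)/11 ≈ 288.00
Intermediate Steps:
c(q, s) = 5 (c(q, s) = sqrt(25) = 5)
R(u) = 5/u
sqrt(82946 + R(o(9))) = sqrt(82946 + 5/11) = sqrt(912411/11) = 3*sqrt(1115169)/11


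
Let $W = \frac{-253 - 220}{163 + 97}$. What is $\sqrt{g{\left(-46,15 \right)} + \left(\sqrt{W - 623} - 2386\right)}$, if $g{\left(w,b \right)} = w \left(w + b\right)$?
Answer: $\frac{\sqrt{-16224000 + 130 i \sqrt{10559445}}}{130} \approx 0.40334 + 30.986 i$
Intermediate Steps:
$g{\left(w,b \right)} = w \left(b + w\right)$
$W = - \frac{473}{260} \approx -1.8192$
$\sqrt{g{\left(-46,15 \right)} + \left(\sqrt{W - 623} - 2386\right)} = \sqrt{- 46 \left(15 - 46\right) + \left(\sqrt{- \frac{473}{260} - 623} - 2386\right)} = \sqrt{\left(-46\right) \left(-31\right) - \left(2386 - \sqrt{- \frac{162453}{260}}\right)} = \sqrt{1426 - \left(2386 - \frac{i \sqrt{10559445}}{130}\right)} = \sqrt{-960 + \frac{i \sqrt{10559445}}{130}}$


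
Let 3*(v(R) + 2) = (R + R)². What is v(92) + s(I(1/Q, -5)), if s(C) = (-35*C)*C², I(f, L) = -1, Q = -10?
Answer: 33955/3 ≈ 11318.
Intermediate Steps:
s(C) = -35*C³
v(R) = -2 + 4*R²/3 (v(R) = -2 + (R + R)²/3 = -2 + (2*R)²/3 = -2 + (4*R²)/3 = -2 + 4*R²/3)
v(92) + s(I(1/Q, -5)) = (-2 + (4/3)*92²) - 35*(-1)³ = (-2 + (4/3)*8464) - 35*(-1) = (-2 + 33856/3) + 35 = 33850/3 + 35 = 33955/3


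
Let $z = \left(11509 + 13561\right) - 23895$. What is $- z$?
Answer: $-1175$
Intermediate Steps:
$z = 1175$ ($z = 25070 - 23895 = 1175$)
$- z = \left(-1\right) 1175 = -1175$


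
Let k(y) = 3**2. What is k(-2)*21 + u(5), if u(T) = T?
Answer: 194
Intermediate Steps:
k(y) = 9
k(-2)*21 + u(5) = 9*21 + 5 = 189 + 5 = 194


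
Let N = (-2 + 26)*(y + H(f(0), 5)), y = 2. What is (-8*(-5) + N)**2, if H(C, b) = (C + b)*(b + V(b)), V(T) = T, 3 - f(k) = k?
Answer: 4032064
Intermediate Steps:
f(k) = 3 - k
H(C, b) = 2*b*(C + b) (H(C, b) = (C + b)*(b + b) = (C + b)*(2*b) = 2*b*(C + b))
N = 1968 (N = (-2 + 26)*(2 + 2*5*((3 - 1*0) + 5)) = 24*(2 + 2*5*((3 + 0) + 5)) = 24*(2 + 2*5*(3 + 5)) = 24*(2 + 2*5*8) = 24*(2 + 80) = 24*82 = 1968)
(-8*(-5) + N)**2 = (-8*(-5) + 1968)**2 = (40 + 1968)**2 = 2008**2 = 4032064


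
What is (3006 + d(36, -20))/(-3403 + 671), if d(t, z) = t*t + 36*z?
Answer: -1791/1366 ≈ -1.3111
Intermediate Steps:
d(t, z) = t**2 + 36*z
(3006 + d(36, -20))/(-3403 + 671) = (3006 + (36**2 + 36*(-20)))/(-3403 + 671) = (3006 + (1296 - 720))/(-2732) = (3006 + 576)*(-1/2732) = 3582*(-1/2732) = -1791/1366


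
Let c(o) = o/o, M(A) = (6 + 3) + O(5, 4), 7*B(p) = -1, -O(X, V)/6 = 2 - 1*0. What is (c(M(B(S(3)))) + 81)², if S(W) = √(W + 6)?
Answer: 6724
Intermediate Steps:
S(W) = √(6 + W)
O(X, V) = -12 (O(X, V) = -6*(2 - 1*0) = -6*(2 + 0) = -6*2 = -12)
B(p) = -⅐ (B(p) = (⅐)*(-1) = -⅐)
M(A) = -3 (M(A) = (6 + 3) - 12 = 9 - 12 = -3)
c(o) = 1
(c(M(B(S(3)))) + 81)² = (1 + 81)² = 82² = 6724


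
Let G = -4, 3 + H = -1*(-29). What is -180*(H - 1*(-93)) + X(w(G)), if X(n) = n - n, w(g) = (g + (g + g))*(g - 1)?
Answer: -21420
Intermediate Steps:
H = 26 (H = -3 - 1*(-29) = -3 + 29 = 26)
w(g) = 3*g*(-1 + g) (w(g) = (g + 2*g)*(-1 + g) = (3*g)*(-1 + g) = 3*g*(-1 + g))
X(n) = 0
-180*(H - 1*(-93)) + X(w(G)) = -180*(26 - 1*(-93)) + 0 = -180*(26 + 93) + 0 = -180*119 + 0 = -21420 + 0 = -21420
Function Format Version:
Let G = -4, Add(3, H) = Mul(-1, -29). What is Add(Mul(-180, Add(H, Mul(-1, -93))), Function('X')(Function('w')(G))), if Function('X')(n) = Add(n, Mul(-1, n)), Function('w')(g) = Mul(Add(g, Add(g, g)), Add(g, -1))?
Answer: -21420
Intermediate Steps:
H = 26 (H = Add(-3, Mul(-1, -29)) = Add(-3, 29) = 26)
Function('w')(g) = Mul(3, g, Add(-1, g)) (Function('w')(g) = Mul(Add(g, Mul(2, g)), Add(-1, g)) = Mul(Mul(3, g), Add(-1, g)) = Mul(3, g, Add(-1, g)))
Function('X')(n) = 0
Add(Mul(-180, Add(H, Mul(-1, -93))), Function('X')(Function('w')(G))) = Add(Mul(-180, Add(26, Mul(-1, -93))), 0) = Add(Mul(-180, Add(26, 93)), 0) = Add(Mul(-180, 119), 0) = Add(-21420, 0) = -21420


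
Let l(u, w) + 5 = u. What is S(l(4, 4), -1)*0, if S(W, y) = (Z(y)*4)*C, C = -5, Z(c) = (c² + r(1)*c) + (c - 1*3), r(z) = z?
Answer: 0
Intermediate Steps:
l(u, w) = -5 + u
Z(c) = -3 + c² + 2*c (Z(c) = (c² + 1*c) + (c - 1*3) = (c² + c) + (c - 3) = (c + c²) + (-3 + c) = -3 + c² + 2*c)
S(W, y) = 60 - 40*y - 20*y² (S(W, y) = ((-3 + y² + 2*y)*4)*(-5) = (-12 + 4*y² + 8*y)*(-5) = 60 - 40*y - 20*y²)
S(l(4, 4), -1)*0 = (60 - 40*(-1) - 20*(-1)²)*0 = (60 + 40 - 20*1)*0 = (60 + 40 - 20)*0 = 80*0 = 0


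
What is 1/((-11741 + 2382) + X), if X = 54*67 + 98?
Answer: -1/5643 ≈ -0.00017721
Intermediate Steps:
X = 3716 (X = 3618 + 98 = 3716)
1/((-11741 + 2382) + X) = 1/((-11741 + 2382) + 3716) = 1/(-9359 + 3716) = 1/(-5643) = -1/5643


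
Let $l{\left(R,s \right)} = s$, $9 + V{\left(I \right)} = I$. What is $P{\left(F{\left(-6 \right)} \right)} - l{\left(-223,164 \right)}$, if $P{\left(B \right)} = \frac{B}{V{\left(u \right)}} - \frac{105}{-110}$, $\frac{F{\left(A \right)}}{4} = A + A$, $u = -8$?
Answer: $- \frac{59923}{374} \approx -160.22$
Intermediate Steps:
$V{\left(I \right)} = -9 + I$
$F{\left(A \right)} = 8 A$ ($F{\left(A \right)} = 4 \left(A + A\right) = 4 \cdot 2 A = 8 A$)
$P{\left(B \right)} = \frac{21}{22} - \frac{B}{17}$ ($P{\left(B \right)} = \frac{B}{-9 - 8} - \frac{105}{-110} = \frac{B}{-17} - - \frac{21}{22} = B \left(- \frac{1}{17}\right) + \frac{21}{22} = - \frac{B}{17} + \frac{21}{22} = \frac{21}{22} - \frac{B}{17}$)
$P{\left(F{\left(-6 \right)} \right)} - l{\left(-223,164 \right)} = \left(\frac{21}{22} - \frac{8 \left(-6\right)}{17}\right) - 164 = \left(\frac{21}{22} - - \frac{48}{17}\right) - 164 = \left(\frac{21}{22} + \frac{48}{17}\right) - 164 = \frac{1413}{374} - 164 = - \frac{59923}{374}$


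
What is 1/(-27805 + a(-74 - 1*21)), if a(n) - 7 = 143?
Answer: -1/27655 ≈ -3.6160e-5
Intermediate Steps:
a(n) = 150 (a(n) = 7 + 143 = 150)
1/(-27805 + a(-74 - 1*21)) = 1/(-27805 + 150) = 1/(-27655) = -1/27655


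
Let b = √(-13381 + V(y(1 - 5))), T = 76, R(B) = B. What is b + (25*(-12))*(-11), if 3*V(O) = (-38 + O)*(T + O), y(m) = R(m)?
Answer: 3300 + I*√14389 ≈ 3300.0 + 119.95*I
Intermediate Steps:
y(m) = m
V(O) = (-38 + O)*(76 + O)/3 (V(O) = ((-38 + O)*(76 + O))/3 = (-38 + O)*(76 + O)/3)
b = I*√14389 (b = √(-13381 + (-2888/3 + (1 - 5)²/3 + 38*(1 - 5)/3)) = √(-13381 + (-2888/3 + (⅓)*(-4)² + (38/3)*(-4))) = √(-13381 + (-2888/3 + (⅓)*16 - 152/3)) = √(-13381 + (-2888/3 + 16/3 - 152/3)) = √(-13381 - 1008) = √(-14389) = I*√14389 ≈ 119.95*I)
b + (25*(-12))*(-11) = I*√14389 + (25*(-12))*(-11) = I*√14389 - 300*(-11) = I*√14389 + 3300 = 3300 + I*√14389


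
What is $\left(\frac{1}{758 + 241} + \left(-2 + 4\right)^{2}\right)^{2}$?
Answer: $\frac{15976009}{998001} \approx 16.008$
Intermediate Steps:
$\left(\frac{1}{758 + 241} + \left(-2 + 4\right)^{2}\right)^{2} = \left(\frac{1}{999} + 2^{2}\right)^{2} = \left(\frac{1}{999} + 4\right)^{2} = \left(\frac{3997}{999}\right)^{2} = \frac{15976009}{998001}$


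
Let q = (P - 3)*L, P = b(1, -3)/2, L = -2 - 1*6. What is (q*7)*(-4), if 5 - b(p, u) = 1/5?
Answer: -672/5 ≈ -134.40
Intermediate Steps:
b(p, u) = 24/5 (b(p, u) = 5 - 1/5 = 5 - 1*⅕ = 5 - ⅕ = 24/5)
L = -8 (L = -2 - 6 = -8)
P = 12/5 (P = (24/5)/2 = (24/5)*(½) = 12/5 ≈ 2.4000)
q = 24/5 (q = (12/5 - 3)*(-8) = -⅗*(-8) = 24/5 ≈ 4.8000)
(q*7)*(-4) = ((24/5)*7)*(-4) = (168/5)*(-4) = -672/5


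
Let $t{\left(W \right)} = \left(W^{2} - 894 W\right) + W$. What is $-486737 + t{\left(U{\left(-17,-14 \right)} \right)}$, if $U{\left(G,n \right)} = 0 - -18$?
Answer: $-502487$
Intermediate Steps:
$U{\left(G,n \right)} = 18$ ($U{\left(G,n \right)} = 0 + 18 = 18$)
$t{\left(W \right)} = W^{2} - 893 W$
$-486737 + t{\left(U{\left(-17,-14 \right)} \right)} = -486737 + 18 \left(-893 + 18\right) = -486737 + 18 \left(-875\right) = -486737 - 15750 = -502487$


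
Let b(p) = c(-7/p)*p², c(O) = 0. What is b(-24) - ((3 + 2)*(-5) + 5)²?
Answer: -400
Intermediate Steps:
b(p) = 0 (b(p) = 0*p² = 0)
b(-24) - ((3 + 2)*(-5) + 5)² = 0 - ((3 + 2)*(-5) + 5)² = 0 - (5*(-5) + 5)² = 0 - (-25 + 5)² = 0 - 1*(-20)² = 0 - 1*400 = 0 - 400 = -400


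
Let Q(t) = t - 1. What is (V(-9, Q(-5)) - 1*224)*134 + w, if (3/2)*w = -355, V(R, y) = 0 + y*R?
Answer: -69050/3 ≈ -23017.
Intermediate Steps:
Q(t) = -1 + t
V(R, y) = R*y (V(R, y) = 0 + R*y = R*y)
w = -710/3 (w = (⅔)*(-355) = -710/3 ≈ -236.67)
(V(-9, Q(-5)) - 1*224)*134 + w = (-9*(-1 - 5) - 1*224)*134 - 710/3 = (-9*(-6) - 224)*134 - 710/3 = (54 - 224)*134 - 710/3 = -170*134 - 710/3 = -22780 - 710/3 = -69050/3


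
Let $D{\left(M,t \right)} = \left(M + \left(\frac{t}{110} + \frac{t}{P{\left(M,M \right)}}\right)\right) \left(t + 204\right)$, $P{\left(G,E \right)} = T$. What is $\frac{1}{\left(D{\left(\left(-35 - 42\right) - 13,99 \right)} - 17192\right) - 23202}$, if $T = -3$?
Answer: $- \frac{10}{773903} \approx -1.2922 \cdot 10^{-5}$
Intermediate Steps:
$P{\left(G,E \right)} = -3$
$D{\left(M,t \right)} = \left(204 + t\right) \left(M - \frac{107 t}{330}\right)$ ($D{\left(M,t \right)} = \left(M + \left(\frac{t}{110} + \frac{t}{-3}\right)\right) \left(t + 204\right) = \left(M + \left(t \frac{1}{110} + t \left(- \frac{1}{3}\right)\right)\right) \left(204 + t\right) = \left(M + \left(\frac{t}{110} - \frac{t}{3}\right)\right) \left(204 + t\right) = \left(M - \frac{107 t}{330}\right) \left(204 + t\right) = \left(204 + t\right) \left(M - \frac{107 t}{330}\right)$)
$\frac{1}{\left(D{\left(\left(-35 - 42\right) - 13,99 \right)} - 17192\right) - 23202} = \frac{1}{\left(\left(204 \left(\left(-35 - 42\right) - 13\right) - \frac{32742}{5} - \frac{107 \cdot 99^{2}}{330} + \left(\left(-35 - 42\right) - 13\right) 99\right) - 17192\right) - 23202} = \frac{1}{\left(\left(204 \left(-77 - 13\right) - \frac{32742}{5} - \frac{31779}{10} + \left(-77 - 13\right) 99\right) - 17192\right) - 23202} = \frac{1}{\left(\left(204 \left(-90\right) - \frac{32742}{5} - \frac{31779}{10} - 8910\right) - 17192\right) - 23202} = \frac{1}{\left(\left(-18360 - \frac{32742}{5} - \frac{31779}{10} - 8910\right) - 17192\right) - 23202} = \frac{1}{\left(- \frac{369963}{10} - 17192\right) - 23202} = \frac{1}{- \frac{541883}{10} - 23202} = \frac{1}{- \frac{773903}{10}} = - \frac{10}{773903}$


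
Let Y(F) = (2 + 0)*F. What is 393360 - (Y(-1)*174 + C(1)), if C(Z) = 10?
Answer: 393698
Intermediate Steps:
Y(F) = 2*F
393360 - (Y(-1)*174 + C(1)) = 393360 - ((2*(-1))*174 + 10) = 393360 - (-2*174 + 10) = 393360 - (-348 + 10) = 393360 - 1*(-338) = 393360 + 338 = 393698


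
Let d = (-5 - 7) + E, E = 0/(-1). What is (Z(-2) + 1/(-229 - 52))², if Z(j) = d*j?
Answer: 45468049/78961 ≈ 575.83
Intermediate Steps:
E = 0 (E = 0*(-1) = 0)
d = -12 (d = (-5 - 7) + 0 = -12 + 0 = -12)
Z(j) = -12*j
(Z(-2) + 1/(-229 - 52))² = (-12*(-2) + 1/(-229 - 52))² = (24 + 1/(-281))² = (24 - 1/281)² = (6743/281)² = 45468049/78961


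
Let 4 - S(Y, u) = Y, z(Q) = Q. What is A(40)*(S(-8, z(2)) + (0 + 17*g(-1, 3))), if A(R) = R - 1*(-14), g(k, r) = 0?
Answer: 648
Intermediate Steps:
S(Y, u) = 4 - Y
A(R) = 14 + R (A(R) = R + 14 = 14 + R)
A(40)*(S(-8, z(2)) + (0 + 17*g(-1, 3))) = (14 + 40)*((4 - 1*(-8)) + (0 + 17*0)) = 54*((4 + 8) + (0 + 0)) = 54*(12 + 0) = 54*12 = 648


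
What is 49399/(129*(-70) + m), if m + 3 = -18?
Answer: -7057/1293 ≈ -5.4578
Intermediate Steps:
m = -21 (m = -3 - 18 = -21)
49399/(129*(-70) + m) = 49399/(129*(-70) - 21) = 49399/(-9030 - 21) = 49399/(-9051) = 49399*(-1/9051) = -7057/1293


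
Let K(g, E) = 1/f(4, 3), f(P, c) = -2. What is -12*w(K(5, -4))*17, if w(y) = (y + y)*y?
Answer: -102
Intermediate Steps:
K(g, E) = -½ (K(g, E) = 1/(-2) = -½)
w(y) = 2*y² (w(y) = (2*y)*y = 2*y²)
-12*w(K(5, -4))*17 = -24*(-½)²*17 = -24/4*17 = -12*½*17 = -6*17 = -102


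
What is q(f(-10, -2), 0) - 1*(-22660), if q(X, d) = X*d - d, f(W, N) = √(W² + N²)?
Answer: 22660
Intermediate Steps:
f(W, N) = √(N² + W²)
q(X, d) = -d + X*d
q(f(-10, -2), 0) - 1*(-22660) = 0*(-1 + √((-2)² + (-10)²)) - 1*(-22660) = 0*(-1 + √(4 + 100)) + 22660 = 0*(-1 + √104) + 22660 = 0*(-1 + 2*√26) + 22660 = 0 + 22660 = 22660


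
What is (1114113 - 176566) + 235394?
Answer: 1172941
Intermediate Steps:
(1114113 - 176566) + 235394 = 937547 + 235394 = 1172941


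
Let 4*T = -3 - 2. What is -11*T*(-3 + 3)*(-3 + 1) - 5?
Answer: -5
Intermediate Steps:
T = -5/4 (T = (-3 - 2)/4 = (1/4)*(-5) = -5/4 ≈ -1.2500)
-11*T*(-3 + 3)*(-3 + 1) - 5 = -(-55)*(-3 + 3)*(-3 + 1)/4 - 5 = -(-55)*0*(-2)/4 - 5 = -(-55)*0/4 - 5 = -11*0 - 5 = 0 - 5 = -5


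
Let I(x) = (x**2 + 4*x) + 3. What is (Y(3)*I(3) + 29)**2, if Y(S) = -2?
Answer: 361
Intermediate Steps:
I(x) = 3 + x**2 + 4*x
(Y(3)*I(3) + 29)**2 = (-2*(3 + 3**2 + 4*3) + 29)**2 = (-2*(3 + 9 + 12) + 29)**2 = (-2*24 + 29)**2 = (-48 + 29)**2 = (-19)**2 = 361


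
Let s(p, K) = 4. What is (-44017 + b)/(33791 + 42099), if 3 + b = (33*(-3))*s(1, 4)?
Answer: -22208/37945 ≈ -0.58527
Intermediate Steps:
b = -399 (b = -3 + (33*(-3))*4 = -3 - 99*4 = -3 - 396 = -399)
(-44017 + b)/(33791 + 42099) = (-44017 - 399)/(33791 + 42099) = -44416/75890 = -44416*1/75890 = -22208/37945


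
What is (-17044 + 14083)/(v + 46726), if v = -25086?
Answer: -2961/21640 ≈ -0.13683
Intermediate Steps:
(-17044 + 14083)/(v + 46726) = (-17044 + 14083)/(-25086 + 46726) = -2961/21640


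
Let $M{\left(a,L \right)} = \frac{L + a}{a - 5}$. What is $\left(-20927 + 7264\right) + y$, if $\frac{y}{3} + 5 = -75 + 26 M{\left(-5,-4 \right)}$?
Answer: $- \frac{69164}{5} \approx -13833.0$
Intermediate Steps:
$M{\left(a,L \right)} = \frac{L + a}{-5 + a}$
$y = - \frac{849}{5}$ ($y = -15 + 3 \left(-75 + 26 \frac{-4 - 5}{-5 - 5}\right) = -15 + 3 \left(-75 + 26 \frac{1}{-10} \left(-9\right)\right) = -15 + 3 \left(-75 + 26 \left(\left(- \frac{1}{10}\right) \left(-9\right)\right)\right) = -15 + 3 \left(-75 + 26 \cdot \frac{9}{10}\right) = -15 + 3 \left(-75 + \frac{117}{5}\right) = -15 + 3 \left(- \frac{258}{5}\right) = -15 - \frac{774}{5} = - \frac{849}{5} \approx -169.8$)
$\left(-20927 + 7264\right) + y = \left(-20927 + 7264\right) - \frac{849}{5} = -13663 - \frac{849}{5} = - \frac{69164}{5}$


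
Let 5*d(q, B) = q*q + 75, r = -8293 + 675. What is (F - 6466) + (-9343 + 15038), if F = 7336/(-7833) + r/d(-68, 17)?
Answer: -4101604813/5258181 ≈ -780.04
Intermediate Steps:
r = -7618
d(q, B) = 15 + q²/5 (d(q, B) = (q*q + 75)/5 = (q² + 75)/5 = (75 + q²)/5 = 15 + q²/5)
F = -47547262/5258181 (F = 7336/(-7833) - 7618/(15 + (⅕)*(-68)²) = 7336*(-1/7833) - 7618/(15 + (⅕)*4624) = -1048/1119 - 7618/(15 + 4624/5) = -1048/1119 - 7618/4699/5 = -1048/1119 - 7618*5/4699 = -1048/1119 - 38090/4699 = -47547262/5258181 ≈ -9.0425)
(F - 6466) + (-9343 + 15038) = (-47547262/5258181 - 6466) + (-9343 + 15038) = -34046945608/5258181 + 5695 = -4101604813/5258181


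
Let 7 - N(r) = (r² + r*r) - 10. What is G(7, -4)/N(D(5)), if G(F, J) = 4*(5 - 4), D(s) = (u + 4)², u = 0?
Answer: -4/495 ≈ -0.0080808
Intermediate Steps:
D(s) = 16 (D(s) = (0 + 4)² = 4² = 16)
G(F, J) = 4 (G(F, J) = 4*1 = 4)
N(r) = 17 - 2*r² (N(r) = 7 - ((r² + r*r) - 10) = 7 - ((r² + r²) - 10) = 7 - (2*r² - 10) = 7 - (-10 + 2*r²) = 7 + (10 - 2*r²) = 17 - 2*r²)
G(7, -4)/N(D(5)) = 4/(17 - 2*16²) = 4/(17 - 2*256) = 4/(17 - 512) = 4/(-495) = 4*(-1/495) = -4/495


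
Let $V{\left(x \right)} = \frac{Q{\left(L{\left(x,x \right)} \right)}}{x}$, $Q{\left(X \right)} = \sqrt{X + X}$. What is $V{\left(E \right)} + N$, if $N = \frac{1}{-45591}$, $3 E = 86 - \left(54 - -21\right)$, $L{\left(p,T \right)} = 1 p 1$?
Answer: $- \frac{1}{45591} + \frac{\sqrt{66}}{11} \approx 0.73853$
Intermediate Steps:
$L{\left(p,T \right)} = p$ ($L{\left(p,T \right)} = p 1 = p$)
$E = \frac{11}{3}$ ($E = \frac{86 - \left(54 - -21\right)}{3} = \frac{86 - \left(54 + 21\right)}{3} = \frac{86 - 75}{3} = \frac{1}{3} \cdot 11 = \frac{11}{3} \approx 3.6667$)
$Q{\left(X \right)} = \sqrt{2} \sqrt{X}$ ($Q{\left(X \right)} = \sqrt{2 X} = \sqrt{2} \sqrt{X}$)
$V{\left(x \right)} = \frac{\sqrt{2}}{\sqrt{x}}$ ($V{\left(x \right)} = \frac{\sqrt{2} \sqrt{x}}{x} = \frac{\sqrt{2}}{\sqrt{x}}$)
$N = - \frac{1}{45591} \approx -2.1934 \cdot 10^{-5}$
$V{\left(E \right)} + N = \frac{\sqrt{2}}{\frac{1}{3} \sqrt{33}} - \frac{1}{45591} = \sqrt{2} \frac{\sqrt{33}}{11} - \frac{1}{45591} = \frac{\sqrt{66}}{11} - \frac{1}{45591} = - \frac{1}{45591} + \frac{\sqrt{66}}{11}$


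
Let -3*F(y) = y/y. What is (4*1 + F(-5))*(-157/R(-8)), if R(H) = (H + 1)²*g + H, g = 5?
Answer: -1727/711 ≈ -2.4290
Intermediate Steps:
F(y) = -⅓ (F(y) = -y/(3*y) = -⅓*1 = -⅓)
R(H) = H + 5*(1 + H)² (R(H) = (H + 1)²*5 + H = (1 + H)²*5 + H = 5*(1 + H)² + H = H + 5*(1 + H)²)
(4*1 + F(-5))*(-157/R(-8)) = (4*1 - ⅓)*(-157/(-8 + 5*(1 - 8)²)) = (4 - ⅓)*(-157/(-8 + 5*(-7)²)) = 11*(-157/(-8 + 5*49))/3 = 11*(-157/(-8 + 245))/3 = 11*(-157/237)/3 = 11*(-157*1/237)/3 = (11/3)*(-157/237) = -1727/711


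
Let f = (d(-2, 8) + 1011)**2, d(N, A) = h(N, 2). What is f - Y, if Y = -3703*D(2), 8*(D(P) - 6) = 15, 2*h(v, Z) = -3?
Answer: 8386011/8 ≈ 1.0483e+6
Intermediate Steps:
h(v, Z) = -3/2 (h(v, Z) = (1/2)*(-3) = -3/2)
d(N, A) = -3/2
D(P) = 63/8 (D(P) = 6 + (1/8)*15 = 6 + 15/8 = 63/8)
Y = -233289/8 (Y = -3703*63/8 = -233289/8 ≈ -29161.)
f = 4076361/4 (f = (-3/2 + 1011)**2 = (2019/2)**2 = 4076361/4 ≈ 1.0191e+6)
f - Y = 4076361/4 - 1*(-233289/8) = 4076361/4 + 233289/8 = 8386011/8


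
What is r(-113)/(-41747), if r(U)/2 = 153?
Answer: -306/41747 ≈ -0.0073299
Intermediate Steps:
r(U) = 306 (r(U) = 2*153 = 306)
r(-113)/(-41747) = 306/(-41747) = 306*(-1/41747) = -306/41747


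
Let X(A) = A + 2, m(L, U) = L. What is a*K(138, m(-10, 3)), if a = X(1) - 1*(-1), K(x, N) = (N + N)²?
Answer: 1600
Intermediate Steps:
X(A) = 2 + A
K(x, N) = 4*N² (K(x, N) = (2*N)² = 4*N²)
a = 4 (a = (2 + 1) - 1*(-1) = 3 + 1 = 4)
a*K(138, m(-10, 3)) = 4*(4*(-10)²) = 4*(4*100) = 4*400 = 1600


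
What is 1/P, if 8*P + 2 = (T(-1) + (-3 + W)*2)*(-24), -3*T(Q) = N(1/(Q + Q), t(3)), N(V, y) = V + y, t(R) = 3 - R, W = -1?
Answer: 4/93 ≈ 0.043011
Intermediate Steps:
T(Q) = -1/(6*Q) (T(Q) = -(1/(Q + Q) + (3 - 1*3))/3 = -(1/(2*Q) + (3 - 3))/3 = -(1/(2*Q) + 0)/3 = -1/(6*Q))
P = 93/4 (P = -¼ + ((-⅙/(-1) + (-3 - 1)*2)*(-24))/8 = -¼ + ((-⅙*(-1) - 4*2)*(-24))/8 = -¼ + ((⅙ - 8)*(-24))/8 = -¼ + (-47/6*(-24))/8 = -¼ + (⅛)*188 = -¼ + 47/2 = 93/4 ≈ 23.250)
1/P = 1/(93/4) = 4/93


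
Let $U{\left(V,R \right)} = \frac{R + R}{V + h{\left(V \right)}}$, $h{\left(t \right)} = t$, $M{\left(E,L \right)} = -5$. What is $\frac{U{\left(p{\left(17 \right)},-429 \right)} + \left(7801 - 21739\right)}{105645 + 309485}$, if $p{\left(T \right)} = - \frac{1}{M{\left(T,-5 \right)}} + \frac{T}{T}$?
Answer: $- \frac{28591}{830260} \approx -0.034436$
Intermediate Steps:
$p{\left(T \right)} = \frac{6}{5}$ ($p{\left(T \right)} = - \frac{1}{-5} + \frac{T}{T} = \left(-1\right) \left(- \frac{1}{5}\right) + 1 = \frac{1}{5} + 1 = \frac{6}{5}$)
$U{\left(V,R \right)} = \frac{R}{V}$ ($U{\left(V,R \right)} = \frac{R + R}{V + V} = \frac{2 R}{2 V} = 2 R \frac{1}{2 V} = \frac{R}{V}$)
$\frac{U{\left(p{\left(17 \right)},-429 \right)} + \left(7801 - 21739\right)}{105645 + 309485} = \frac{- \frac{429}{\frac{6}{5}} + \left(7801 - 21739\right)}{105645 + 309485} = \frac{\left(-429\right) \frac{5}{6} - 13938}{415130} = \left(- \frac{715}{2} - 13938\right) \frac{1}{415130} = \left(- \frac{28591}{2}\right) \frac{1}{415130} = - \frac{28591}{830260}$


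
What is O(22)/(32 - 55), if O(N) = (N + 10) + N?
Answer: -54/23 ≈ -2.3478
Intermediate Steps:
O(N) = 10 + 2*N (O(N) = (10 + N) + N = 10 + 2*N)
O(22)/(32 - 55) = (10 + 2*22)/(32 - 55) = (10 + 44)/(-23) = 54*(-1/23) = -54/23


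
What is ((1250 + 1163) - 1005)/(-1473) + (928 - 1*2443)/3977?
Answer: -7831211/5858121 ≈ -1.3368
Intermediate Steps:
((1250 + 1163) - 1005)/(-1473) + (928 - 1*2443)/3977 = (2413 - 1005)*(-1/1473) + (928 - 2443)*(1/3977) = 1408*(-1/1473) - 1515*1/3977 = -1408/1473 - 1515/3977 = -7831211/5858121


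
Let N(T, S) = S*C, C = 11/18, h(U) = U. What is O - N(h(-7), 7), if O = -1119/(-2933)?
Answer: -205699/52794 ≈ -3.8963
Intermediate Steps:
C = 11/18 (C = 11*(1/18) = 11/18 ≈ 0.61111)
N(T, S) = 11*S/18 (N(T, S) = S*(11/18) = 11*S/18)
O = 1119/2933 (O = -1119*(-1/2933) = 1119/2933 ≈ 0.38152)
O - N(h(-7), 7) = 1119/2933 - 11*7/18 = 1119/2933 - 1*77/18 = 1119/2933 - 77/18 = -205699/52794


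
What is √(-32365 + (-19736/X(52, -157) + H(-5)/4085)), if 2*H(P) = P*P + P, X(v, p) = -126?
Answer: I*√9480938944127/17157 ≈ 179.47*I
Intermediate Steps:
H(P) = P/2 + P²/2 (H(P) = (P*P + P)/2 = (P² + P)/2 = (P + P²)/2 = P/2 + P²/2)
√(-32365 + (-19736/X(52, -157) + H(-5)/4085)) = √(-32365 + (-19736/(-126) + ((½)*(-5)*(1 - 5))/4085)) = √(-32365 + (-19736*(-1/126) + ((½)*(-5)*(-4))*(1/4085))) = √(-32365 + (9868/63 + 10*(1/4085))) = √(-32365 + (9868/63 + 2/817)) = √(-32365 + 8062282/51471) = √(-1657796633/51471) = I*√9480938944127/17157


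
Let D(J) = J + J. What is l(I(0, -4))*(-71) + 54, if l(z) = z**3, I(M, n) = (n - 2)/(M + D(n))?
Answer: 1539/64 ≈ 24.047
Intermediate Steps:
D(J) = 2*J
I(M, n) = (-2 + n)/(M + 2*n) (I(M, n) = (n - 2)/(M + 2*n) = (-2 + n)/(M + 2*n))
l(I(0, -4))*(-71) + 54 = ((-2 - 4)/(0 + 2*(-4)))**3*(-71) + 54 = (-6/(0 - 8))**3*(-71) + 54 = (-6/(-8))**3*(-71) + 54 = (-1/8*(-6))**3*(-71) + 54 = (3/4)**3*(-71) + 54 = (27/64)*(-71) + 54 = -1917/64 + 54 = 1539/64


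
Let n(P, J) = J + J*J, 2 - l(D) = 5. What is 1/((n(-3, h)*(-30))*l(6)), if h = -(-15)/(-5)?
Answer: 1/540 ≈ 0.0018519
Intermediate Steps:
l(D) = -3 (l(D) = 2 - 1*5 = 2 - 5 = -3)
h = -3 (h = -(-15)*(-1)/5 = -5*⅗ = -3)
n(P, J) = J + J²
1/((n(-3, h)*(-30))*l(6)) = 1/((-3*(1 - 3)*(-30))*(-3)) = 1/((-3*(-2)*(-30))*(-3)) = 1/((6*(-30))*(-3)) = 1/(-180*(-3)) = 1/540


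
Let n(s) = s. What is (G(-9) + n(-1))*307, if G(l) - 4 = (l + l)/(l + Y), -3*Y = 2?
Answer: 43287/29 ≈ 1492.7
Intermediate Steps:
Y = -⅔ (Y = -⅓*2 = -⅔ ≈ -0.66667)
G(l) = 4 + 2*l/(-⅔ + l) (G(l) = 4 + (l + l)/(l - ⅔) = 4 + (2*l)/(-⅔ + l) = 4 + 2*l/(-⅔ + l))
(G(-9) + n(-1))*307 = (2*(-4 + 9*(-9))/(-2 + 3*(-9)) - 1)*307 = (2*(-4 - 81)/(-2 - 27) - 1)*307 = (2*(-85)/(-29) - 1)*307 = (2*(-1/29)*(-85) - 1)*307 = (170/29 - 1)*307 = (141/29)*307 = 43287/29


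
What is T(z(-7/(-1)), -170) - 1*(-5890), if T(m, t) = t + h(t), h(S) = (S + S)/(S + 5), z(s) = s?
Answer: 188828/33 ≈ 5722.1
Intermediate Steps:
h(S) = 2*S/(5 + S) (h(S) = (2*S)/(5 + S) = 2*S/(5 + S))
T(m, t) = t + 2*t/(5 + t)
T(z(-7/(-1)), -170) - 1*(-5890) = -170*(7 - 170)/(5 - 170) - 1*(-5890) = -170*(-163)/(-165) + 5890 = -170*(-1/165)*(-163) + 5890 = -5542/33 + 5890 = 188828/33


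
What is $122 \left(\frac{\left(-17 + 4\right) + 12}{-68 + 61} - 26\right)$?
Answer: $- \frac{22082}{7} \approx -3154.6$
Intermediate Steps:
$122 \left(\frac{\left(-17 + 4\right) + 12}{-68 + 61} - 26\right) = 122 \left(\frac{-13 + 12}{-7} - 26\right) = 122 \left(\left(-1\right) \left(- \frac{1}{7}\right) - 26\right) = 122 \left(\frac{1}{7} - 26\right) = 122 \left(- \frac{181}{7}\right) = - \frac{22082}{7}$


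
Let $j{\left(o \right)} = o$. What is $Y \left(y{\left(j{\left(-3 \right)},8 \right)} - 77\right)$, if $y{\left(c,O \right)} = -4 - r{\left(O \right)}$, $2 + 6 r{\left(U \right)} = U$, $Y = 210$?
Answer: $-17220$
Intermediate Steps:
$r{\left(U \right)} = - \frac{1}{3} + \frac{U}{6}$
$y{\left(c,O \right)} = - \frac{11}{3} - \frac{O}{6}$ ($y{\left(c,O \right)} = -4 - \left(- \frac{1}{3} + \frac{O}{6}\right) = - \frac{11}{3} - \frac{O}{6}$)
$Y \left(y{\left(j{\left(-3 \right)},8 \right)} - 77\right) = 210 \left(\left(- \frac{11}{3} - \frac{4}{3}\right) - 77\right) = 210 \left(-5 - 77\right) = 210 \left(-82\right) = -17220$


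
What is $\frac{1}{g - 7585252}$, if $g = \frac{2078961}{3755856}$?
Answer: $- \frac{1251952}{9496370718917} \approx -1.3183 \cdot 10^{-7}$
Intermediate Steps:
$g = \frac{692987}{1251952}$ ($g = 2078961 \cdot \frac{1}{3755856} = \frac{692987}{1251952} \approx 0.55352$)
$\frac{1}{g - 7585252} = \frac{1}{\frac{692987}{1251952} - 7585252} = \frac{1}{- \frac{9496370718917}{1251952}} = - \frac{1251952}{9496370718917}$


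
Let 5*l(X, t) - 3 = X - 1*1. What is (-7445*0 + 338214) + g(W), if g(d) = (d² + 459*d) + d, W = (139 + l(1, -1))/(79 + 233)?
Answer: 205894740601/608400 ≈ 3.3842e+5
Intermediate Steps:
l(X, t) = ⅖ + X/5 (l(X, t) = ⅗ + (X - 1*1)/5 = ⅗ + (X - 1)/5 = ⅗ + (-1 + X)/5 = ⅗ + (-⅕ + X/5) = ⅖ + X/5)
W = 349/780 (W = (139 + (⅖ + (⅕)*1))/(79 + 233) = (139 + (⅖ + ⅕))/312 = (139 + ⅗)*(1/312) = (698/5)*(1/312) = 349/780 ≈ 0.44744)
g(d) = d² + 460*d
(-7445*0 + 338214) + g(W) = (-7445*0 + 338214) + 349*(460 + 349/780)/780 = (0 + 338214) + (349/780)*(359149/780) = 338214 + 125343001/608400 = 205894740601/608400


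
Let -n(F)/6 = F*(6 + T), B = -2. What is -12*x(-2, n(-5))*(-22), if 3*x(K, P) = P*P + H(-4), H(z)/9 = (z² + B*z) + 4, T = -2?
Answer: 1289376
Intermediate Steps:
H(z) = 36 - 18*z + 9*z² (H(z) = 9*((z² - 2*z) + 4) = 9*(4 + z² - 2*z) = 36 - 18*z + 9*z²)
n(F) = -24*F (n(F) = -6*F*(6 - 2) = -6*F*4 = -24*F)
x(K, P) = 84 + P²/3 (x(K, P) = (P*P + (36 - 18*(-4) + 9*(-4)²))/3 = (P² + (36 + 72 + 9*16))/3 = (P² + (36 + 72 + 144))/3 = (P² + 252)/3 = (252 + P²)/3 = 84 + P²/3)
-12*x(-2, n(-5))*(-22) = -12*(84 + (-24*(-5))²/3)*(-22) = -12*(84 + (⅓)*120²)*(-22) = -12*(84 + (⅓)*14400)*(-22) = -12*(84 + 4800)*(-22) = -12*4884*(-22) = -58608*(-22) = 1289376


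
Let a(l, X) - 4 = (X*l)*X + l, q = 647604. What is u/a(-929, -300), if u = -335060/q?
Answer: 16753/2707338473685 ≈ 6.1880e-9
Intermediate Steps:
a(l, X) = 4 + l + l*X**2 (a(l, X) = 4 + ((X*l)*X + l) = 4 + (l*X**2 + l) = 4 + (l + l*X**2) = 4 + l + l*X**2)
u = -83765/161901 (u = -335060/647604 = -335060*1/647604 = -83765/161901 ≈ -0.51738)
u/a(-929, -300) = -83765/(161901*(4 - 929 - 929*(-300)**2)) = -83765/(161901*(4 - 929 - 929*90000)) = -83765/(161901*(4 - 929 - 83610000)) = -83765/161901/(-83610925) = -83765/161901*(-1/83610925) = 16753/2707338473685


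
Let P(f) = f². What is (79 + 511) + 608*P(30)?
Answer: 547790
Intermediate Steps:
(79 + 511) + 608*P(30) = (79 + 511) + 608*30² = 590 + 608*900 = 590 + 547200 = 547790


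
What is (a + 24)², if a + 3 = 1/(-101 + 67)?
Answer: 508369/1156 ≈ 439.77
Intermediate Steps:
a = -103/34 (a = -3 + 1/(-101 + 67) = -3 + 1/(-34) = -3 - 1/34 = -103/34 ≈ -3.0294)
(a + 24)² = (-103/34 + 24)² = (713/34)² = 508369/1156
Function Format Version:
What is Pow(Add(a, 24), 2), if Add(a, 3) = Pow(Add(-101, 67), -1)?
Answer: Rational(508369, 1156) ≈ 439.77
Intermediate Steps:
a = Rational(-103, 34) (a = Add(-3, Pow(Add(-101, 67), -1)) = Add(-3, Pow(-34, -1)) = Add(-3, Rational(-1, 34)) = Rational(-103, 34) ≈ -3.0294)
Pow(Add(a, 24), 2) = Pow(Add(Rational(-103, 34), 24), 2) = Pow(Rational(713, 34), 2) = Rational(508369, 1156)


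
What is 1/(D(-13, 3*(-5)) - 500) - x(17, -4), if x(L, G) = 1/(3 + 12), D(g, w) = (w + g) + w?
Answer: -62/905 ≈ -0.068508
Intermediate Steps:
D(g, w) = g + 2*w (D(g, w) = (g + w) + w = g + 2*w)
x(L, G) = 1/15
1/(D(-13, 3*(-5)) - 500) - x(17, -4) = 1/((-13 + 2*(3*(-5))) - 500) - 1*1/15 = 1/((-13 + 2*(-15)) - 500) - 1/15 = 1/((-13 - 30) - 500) - 1/15 = 1/(-43 - 500) - 1/15 = 1/(-543) - 1/15 = -1/543 - 1/15 = -62/905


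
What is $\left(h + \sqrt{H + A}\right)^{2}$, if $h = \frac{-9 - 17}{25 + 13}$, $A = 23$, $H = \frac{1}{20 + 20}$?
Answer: $\frac{339241}{14440} - \frac{13 \sqrt{9210}}{190} \approx 16.927$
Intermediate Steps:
$H = \frac{1}{40} \approx 0.025$
$h = - \frac{13}{19}$ ($h = - \frac{26}{38} = \left(-26\right) \frac{1}{38} = - \frac{13}{19} \approx -0.68421$)
$\left(h + \sqrt{H + A}\right)^{2} = \left(- \frac{13}{19} + \sqrt{\frac{1}{40} + 23}\right)^{2} = \left(- \frac{13}{19} + \sqrt{\frac{921}{40}}\right)^{2} = \left(- \frac{13}{19} + \frac{\sqrt{9210}}{20}\right)^{2}$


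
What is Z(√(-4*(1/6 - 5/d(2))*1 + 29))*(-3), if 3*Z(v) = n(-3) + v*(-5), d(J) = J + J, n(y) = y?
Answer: 3 + 50*√3/3 ≈ 31.868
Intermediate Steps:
d(J) = 2*J
Z(v) = -1 - 5*v/3 (Z(v) = (-3 + v*(-5))/3 = (-3 - 5*v)/3 = -1 - 5*v/3)
Z(√(-4*(1/6 - 5/d(2))*1 + 29))*(-3) = (-1 - 5*√(-4*(1/6 - 5/(2*2))*1 + 29)/3)*(-3) = (-1 - 5*√(-4*(1*(⅙) - 5/4)*1 + 29)/3)*(-3) = (-1 - 5*√(-4*(⅙ - 5*¼)*1 + 29)/3)*(-3) = (-1 - 5*√(-4*(⅙ - 5/4)*1 + 29)/3)*(-3) = (-1 - 5*√(-4*(-13/12)*1 + 29)/3)*(-3) = (-1 - 5*√((13/3)*1 + 29)/3)*(-3) = (-1 - 5*√(13/3 + 29)/3)*(-3) = (-1 - 50*√3/9)*(-3) = 3 + 50*√3/3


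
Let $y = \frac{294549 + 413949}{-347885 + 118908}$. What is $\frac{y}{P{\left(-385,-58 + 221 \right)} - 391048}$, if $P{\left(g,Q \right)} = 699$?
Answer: $\frac{101214}{12768706139} \approx 7.9267 \cdot 10^{-6}$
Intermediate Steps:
$y = - \frac{101214}{32711}$ ($y = \frac{708498}{-228977} = 708498 \left(- \frac{1}{228977}\right) = - \frac{101214}{32711} \approx -3.0942$)
$\frac{y}{P{\left(-385,-58 + 221 \right)} - 391048} = - \frac{101214}{32711 \left(699 - 391048\right)} = - \frac{101214}{32711 \left(-390349\right)} = \left(- \frac{101214}{32711}\right) \left(- \frac{1}{390349}\right) = \frac{101214}{12768706139}$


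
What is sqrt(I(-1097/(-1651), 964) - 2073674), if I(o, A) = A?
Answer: I*sqrt(2072710) ≈ 1439.7*I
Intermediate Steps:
sqrt(I(-1097/(-1651), 964) - 2073674) = sqrt(964 - 2073674) = sqrt(-2072710) = I*sqrt(2072710)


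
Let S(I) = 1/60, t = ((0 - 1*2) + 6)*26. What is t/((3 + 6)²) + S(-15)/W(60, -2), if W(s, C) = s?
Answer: 41609/32400 ≈ 1.2842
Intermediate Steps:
t = 104 (t = ((0 - 2) + 6)*26 = (-2 + 6)*26 = 4*26 = 104)
S(I) = 1/60
t/((3 + 6)²) + S(-15)/W(60, -2) = 104/((3 + 6)²) + (1/60)/60 = 104/(9²) + (1/60)*(1/60) = 104/81 + 1/3600 = 41609/32400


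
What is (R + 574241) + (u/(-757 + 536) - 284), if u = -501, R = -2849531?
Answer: -502901353/221 ≈ -2.2756e+6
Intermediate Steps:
(R + 574241) + (u/(-757 + 536) - 284) = (-2849531 + 574241) + (-501/(-757 + 536) - 284) = -2275290 + (-501/(-221) - 284) = -2275290 + (-501*(-1/221) - 284) = -2275290 + (501/221 - 284) = -2275290 - 62263/221 = -502901353/221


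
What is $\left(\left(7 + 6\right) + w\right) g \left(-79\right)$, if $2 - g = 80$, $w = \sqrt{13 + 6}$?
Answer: $80106 + 6162 \sqrt{19} \approx 1.0697 \cdot 10^{5}$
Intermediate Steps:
$w = \sqrt{19} \approx 4.3589$
$g = -78$ ($g = 2 - 80 = -78$)
$\left(\left(7 + 6\right) + w\right) g \left(-79\right) = \left(\left(7 + 6\right) + \sqrt{19}\right) \left(-78\right) \left(-79\right) = \left(13 + \sqrt{19}\right) \left(-78\right) \left(-79\right) = \left(-1014 - 78 \sqrt{19}\right) \left(-79\right) = 80106 + 6162 \sqrt{19}$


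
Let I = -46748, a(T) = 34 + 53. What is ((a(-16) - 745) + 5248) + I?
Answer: -42158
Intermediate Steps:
a(T) = 87
((a(-16) - 745) + 5248) + I = ((87 - 745) + 5248) - 46748 = (-658 + 5248) - 46748 = 4590 - 46748 = -42158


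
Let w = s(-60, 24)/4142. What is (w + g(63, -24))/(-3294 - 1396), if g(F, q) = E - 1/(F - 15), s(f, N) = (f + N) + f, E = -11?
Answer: 1097863/466223520 ≈ 0.0023548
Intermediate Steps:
s(f, N) = N + 2*f (s(f, N) = (N + f) + f = N + 2*f)
g(F, q) = -11 - 1/(-15 + F) (g(F, q) = -11 - 1/(F - 15) = -11 - 1/(-15 + F))
w = -48/2071 (w = (24 + 2*(-60))/4142 = (24 - 120)*(1/4142) = -96*1/4142 = -48/2071 ≈ -0.023177)
(w + g(63, -24))/(-3294 - 1396) = (-48/2071 + (164 - 11*63)/(-15 + 63))/(-3294 - 1396) = (-48/2071 + (164 - 693)/48)/(-4690) = (-48/2071 + (1/48)*(-529))*(-1/4690) = (-48/2071 - 529/48)*(-1/4690) = -1097863/99408*(-1/4690) = 1097863/466223520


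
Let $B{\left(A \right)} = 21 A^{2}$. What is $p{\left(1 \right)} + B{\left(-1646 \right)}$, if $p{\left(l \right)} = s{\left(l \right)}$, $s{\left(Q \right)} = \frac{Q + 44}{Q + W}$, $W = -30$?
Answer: $\frac{1649973399}{29} \approx 5.6896 \cdot 10^{7}$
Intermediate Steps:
$s{\left(Q \right)} = \frac{44 + Q}{-30 + Q}$ ($s{\left(Q \right)} = \frac{Q + 44}{Q - 30} = \frac{44 + Q}{-30 + Q}$)
$p{\left(l \right)} = \frac{44 + l}{-30 + l}$
$p{\left(1 \right)} + B{\left(-1646 \right)} = \frac{44 + 1}{-30 + 1} + 21 \left(-1646\right)^{2} = \frac{1}{-29} \cdot 45 + 21 \cdot 2709316 = \left(- \frac{1}{29}\right) 45 + 56895636 = - \frac{45}{29} + 56895636 = \frac{1649973399}{29}$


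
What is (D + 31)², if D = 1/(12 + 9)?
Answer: 425104/441 ≈ 963.96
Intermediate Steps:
D = 1/21 ≈ 0.047619
(D + 31)² = (1/21 + 31)² = (652/21)² = 425104/441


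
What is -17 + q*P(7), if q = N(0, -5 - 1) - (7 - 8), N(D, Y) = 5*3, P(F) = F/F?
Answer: -1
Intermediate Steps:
P(F) = 1
N(D, Y) = 15
q = 16 (q = 15 - (7 - 8) = 15 - 1*(-1) = 15 + 1 = 16)
-17 + q*P(7) = -17 + 16*1 = -17 + 16 = -1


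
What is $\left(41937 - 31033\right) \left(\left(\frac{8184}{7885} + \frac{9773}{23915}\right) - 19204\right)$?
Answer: $- \frac{7896722986367208}{37713955} \approx -2.0938 \cdot 10^{8}$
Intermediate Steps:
$\left(41937 - 31033\right) \left(\left(\frac{8184}{7885} + \frac{9773}{23915}\right) - 19204\right) = 10904 \left(\left(8184 \cdot \frac{1}{7885} + 9773 \cdot \frac{1}{23915}\right) - 19204\right) = 10904 \left(\left(\frac{8184}{7885} + \frac{9773}{23915}\right) - 19204\right) = 10904 \left(\frac{54556093}{37713955} - 19204\right) = 10904 \left(- \frac{724204235727}{37713955}\right) = - \frac{7896722986367208}{37713955}$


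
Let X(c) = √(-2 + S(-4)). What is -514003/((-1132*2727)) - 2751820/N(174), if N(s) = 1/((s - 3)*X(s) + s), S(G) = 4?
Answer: -1478089853245517/3086964 - 470561220*√2 ≈ -1.1443e+9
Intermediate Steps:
X(c) = √2 (X(c) = √(-2 + 4) = √2)
N(s) = 1/(s + √2*(-3 + s)) (N(s) = 1/((s - 3)*√2 + s) = 1/((-3 + s)*√2 + s) = 1/(√2*(-3 + s) + s) = 1/(s + √2*(-3 + s)))
-514003/((-1132*2727)) - 2751820/N(174) = -514003/((-1132*2727)) - (478816680 + 470561220*√2) = -514003/(-3086964) - (478816680 + 470561220*√2) = -514003*(-1/3086964) - 2751820*(174 + 171*√2) = 514003/3086964 + (-478816680 - 470561220*√2) = -1478089853245517/3086964 - 470561220*√2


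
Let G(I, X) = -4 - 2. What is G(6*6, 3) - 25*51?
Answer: -1281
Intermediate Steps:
G(I, X) = -6
G(6*6, 3) - 25*51 = -6 - 25*51 = -6 - 1275 = -1281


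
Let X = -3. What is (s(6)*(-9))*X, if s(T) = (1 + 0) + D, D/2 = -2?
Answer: -81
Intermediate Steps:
D = -4 (D = 2*(-2) = -4)
s(T) = -3 (s(T) = (1 + 0) - 4 = 1 - 4 = -3)
(s(6)*(-9))*X = -3*(-9)*(-3) = 27*(-3) = -81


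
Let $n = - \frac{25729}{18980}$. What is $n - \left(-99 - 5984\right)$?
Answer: $\frac{115429611}{18980} \approx 6081.6$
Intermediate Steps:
$n = - \frac{25729}{18980}$ ($n = \left(-25729\right) \frac{1}{18980} = - \frac{25729}{18980} \approx -1.3556$)
$n - \left(-99 - 5984\right) = - \frac{25729}{18980} - \left(-99 - 5984\right) = - \frac{25729}{18980} - -6083 = - \frac{25729}{18980} + 6083 = \frac{115429611}{18980}$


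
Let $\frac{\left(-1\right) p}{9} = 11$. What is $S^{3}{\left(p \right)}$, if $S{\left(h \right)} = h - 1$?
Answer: $-1000000$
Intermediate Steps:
$p = -99$ ($p = \left(-9\right) 11 = -99$)
$S{\left(h \right)} = -1 + h$
$S^{3}{\left(p \right)} = \left(-1 - 99\right)^{3} = \left(-100\right)^{3} = -1000000$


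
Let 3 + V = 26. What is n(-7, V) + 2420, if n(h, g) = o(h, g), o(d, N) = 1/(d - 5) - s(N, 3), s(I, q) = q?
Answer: 29003/12 ≈ 2416.9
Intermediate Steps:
V = 23 (V = -3 + 26 = 23)
o(d, N) = -3 + 1/(-5 + d) (o(d, N) = 1/(d - 5) - 1*3 = 1/(-5 + d) - 3 = -3 + 1/(-5 + d))
n(h, g) = (16 - 3*h)/(-5 + h)
n(-7, V) + 2420 = (16 - 3*(-7))/(-5 - 7) + 2420 = (16 + 21)/(-12) + 2420 = -1/12*37 + 2420 = -37/12 + 2420 = 29003/12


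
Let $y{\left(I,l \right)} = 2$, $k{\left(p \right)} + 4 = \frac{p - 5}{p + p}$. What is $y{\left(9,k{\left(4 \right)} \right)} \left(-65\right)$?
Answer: $-130$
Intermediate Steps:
$k{\left(p \right)} = -4 + \frac{-5 + p}{2 p}$ ($k{\left(p \right)} = -4 + \frac{p - 5}{p + p} = -4 + \frac{-5 + p}{2 p}$)
$y{\left(9,k{\left(4 \right)} \right)} \left(-65\right) = 2 \left(-65\right) = -130$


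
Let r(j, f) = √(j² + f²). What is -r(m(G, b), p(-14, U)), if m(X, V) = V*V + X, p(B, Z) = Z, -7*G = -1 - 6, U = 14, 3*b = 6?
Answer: -√221 ≈ -14.866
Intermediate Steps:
b = 2 (b = (⅓)*6 = 2)
G = 1 (G = -(-1 - 6)/7 = -⅐*(-7) = 1)
m(X, V) = X + V² (m(X, V) = V² + X = X + V²)
r(j, f) = √(f² + j²)
-r(m(G, b), p(-14, U)) = -√(14² + (1 + 2²)²) = -√(196 + (1 + 4)²) = -√(196 + 5²) = -√(196 + 25) = -√221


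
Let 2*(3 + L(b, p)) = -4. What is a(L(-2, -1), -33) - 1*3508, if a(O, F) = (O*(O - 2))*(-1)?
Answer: -3543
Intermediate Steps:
L(b, p) = -5 (L(b, p) = -3 + (½)*(-4) = -3 - 2 = -5)
a(O, F) = -O*(-2 + O) (a(O, F) = (O*(-2 + O))*(-1) = -O*(-2 + O))
a(L(-2, -1), -33) - 1*3508 = -5*(2 - 1*(-5)) - 1*3508 = -5*(2 + 5) - 3508 = -5*7 - 3508 = -35 - 3508 = -3543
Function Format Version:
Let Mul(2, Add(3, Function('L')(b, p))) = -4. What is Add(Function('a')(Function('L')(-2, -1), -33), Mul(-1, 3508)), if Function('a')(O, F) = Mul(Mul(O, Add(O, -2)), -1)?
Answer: -3543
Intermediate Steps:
Function('L')(b, p) = -5 (Function('L')(b, p) = Add(-3, Mul(Rational(1, 2), -4)) = Add(-3, -2) = -5)
Function('a')(O, F) = Mul(-1, O, Add(-2, O)) (Function('a')(O, F) = Mul(Mul(O, Add(-2, O)), -1) = Mul(-1, O, Add(-2, O)))
Add(Function('a')(Function('L')(-2, -1), -33), Mul(-1, 3508)) = Add(Mul(-5, Add(2, Mul(-1, -5))), Mul(-1, 3508)) = Add(Mul(-5, Add(2, 5)), -3508) = Add(Mul(-5, 7), -3508) = Add(-35, -3508) = -3543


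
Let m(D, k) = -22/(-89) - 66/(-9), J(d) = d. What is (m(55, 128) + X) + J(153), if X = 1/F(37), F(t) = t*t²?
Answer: 2171747642/13524351 ≈ 160.58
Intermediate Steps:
F(t) = t³
X = 1/50653 (X = 1/(37³) = 1/50653 ≈ 1.9742e-5)
m(D, k) = 2024/267 (m(D, k) = -22*(-1/89) - 66*(-⅑) = 22/89 + 22/3 = 2024/267)
(m(55, 128) + X) + J(153) = (2024/267 + 1/50653) + 153 = 102521939/13524351 + 153 = 2171747642/13524351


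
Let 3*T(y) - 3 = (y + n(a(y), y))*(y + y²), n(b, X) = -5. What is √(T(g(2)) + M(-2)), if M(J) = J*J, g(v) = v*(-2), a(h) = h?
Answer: I*√31 ≈ 5.5678*I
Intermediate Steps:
g(v) = -2*v
T(y) = 1 + (-5 + y)*(y + y²)/3 (T(y) = 1 + ((y - 5)*(y + y²))/3 = 1 + ((-5 + y)*(y + y²))/3 = 1 + (-5 + y)*(y + y²)/3)
M(J) = J²
√(T(g(2)) + M(-2)) = √((1 - (-10)*2/3 - 4*(-2*2)²/3 + (-2*2)³/3) + (-2)²) = √((1 - 5/3*(-4) - 4/3*(-4)² + (⅓)*(-4)³) + 4) = √((1 + 20/3 - 4/3*16 + (⅓)*(-64)) + 4) = √((1 + 20/3 - 64/3 - 64/3) + 4) = √(-35 + 4) = √(-31) = I*√31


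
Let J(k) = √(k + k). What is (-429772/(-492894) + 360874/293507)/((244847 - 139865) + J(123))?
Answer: 2659664027320360/132868007889262185177 - 76003429940*√246/398604023667786555531 ≈ 2.0014e-5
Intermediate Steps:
J(k) = √2*√k (J(k) = √(2*k) = √2*√k)
(-429772/(-492894) + 360874/293507)/((244847 - 139865) + J(123)) = (-429772/(-492894) + 360874/293507)/((244847 - 139865) + √2*√123) = (-429772*(-1/492894) + 360874*(1/293507))/(104982 + √246) = (214886/246447 + 360874/293507)/(104982 + √246) = 152006859880/(72333919629*(104982 + √246))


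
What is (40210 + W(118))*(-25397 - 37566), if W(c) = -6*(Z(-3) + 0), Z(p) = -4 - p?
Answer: -2532120008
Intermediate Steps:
W(c) = 6 (W(c) = -6*((-4 - 1*(-3)) + 0) = -6*((-4 + 3) + 0) = -6*(-1 + 0) = -6*(-1) = 6)
(40210 + W(118))*(-25397 - 37566) = (40210 + 6)*(-25397 - 37566) = 40216*(-62963) = -2532120008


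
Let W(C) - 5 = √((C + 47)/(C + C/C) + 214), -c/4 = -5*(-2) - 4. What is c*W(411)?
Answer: -120 - 12*√9128478/103 ≈ -472.00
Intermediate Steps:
c = -24 (c = -4*(-5*(-2) - 4) = -4*(10 - 4) = -4*6 = -24)
W(C) = 5 + √(214 + (47 + C)/(1 + C)) (W(C) = 5 + √((C + 47)/(C + C/C) + 214) = 5 + √((47 + C)/(C + 1) + 214) = 5 + √((47 + C)/(1 + C) + 214) = 5 + √(214 + (47 + C)/(1 + C)))
c*W(411) = -24*(5 + √((261 + 215*411)/(1 + 411))) = -24*(5 + √((261 + 88365)/412)) = -24*(5 + √((1/412)*88626)) = -24*(5 + √(44313/206)) = -24*(5 + √9128478/206) = -120 - 12*√9128478/103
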